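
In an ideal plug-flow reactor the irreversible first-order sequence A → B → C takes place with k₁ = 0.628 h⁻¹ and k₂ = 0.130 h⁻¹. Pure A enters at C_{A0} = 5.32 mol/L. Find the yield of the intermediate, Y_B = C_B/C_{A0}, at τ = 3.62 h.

Solving the coupled first-order balances gives C_B(τ) = [k₁/(k₂−k₁)]·C_{A0}·(e^(−k₁τ) − e^(−k₂τ)).
e^(−k₁τ) = e^(−0.628×3.62) = e^(−2.273) = 0.1030; e^(−k₂τ) = e^(−0.4706) = 0.6246.
C_B = 0.628×5.32/(0.130−0.628) × (0.1030−0.6246) = (-6.709)×(-0.5217) = 3.500 mol/L.
Y_B = C_B/C_{A0} = 3.500/5.32 = 0.658.

0.658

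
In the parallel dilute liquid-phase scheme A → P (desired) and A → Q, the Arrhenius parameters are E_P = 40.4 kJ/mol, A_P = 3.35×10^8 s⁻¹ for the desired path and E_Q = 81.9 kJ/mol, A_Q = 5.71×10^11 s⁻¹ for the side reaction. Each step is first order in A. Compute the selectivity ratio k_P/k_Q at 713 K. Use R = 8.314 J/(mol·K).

0.644

With equal orders, S_{P/Q} = k_P/k_Q = (A_P/A_Q)·exp[(E_Q−E_P)/(RT)].
(E_Q−E_P)/(RT) = (81.9−40.4)×10³/(8.314×713) = 41500/5928 = 7.001.
k_P/k_Q = (3.35×10^8/5.71×10^11)·exp(7.001) = 5.867×10^-4 × 1098 = 0.644.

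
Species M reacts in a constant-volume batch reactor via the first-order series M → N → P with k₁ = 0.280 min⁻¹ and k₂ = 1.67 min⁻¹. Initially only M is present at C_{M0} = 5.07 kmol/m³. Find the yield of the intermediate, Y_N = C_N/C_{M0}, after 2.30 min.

For first-order series with pure M initially, C_N(t) = k₁C_{M0}/(k₂−k₁)·(e^(−k₁t) − e^(−k₂t)).
e^(−k₁t) = e^(−0.280×2.30) = e^(−0.6440) = 0.5252; e^(−k₂t) = e^(−3.841) = 0.02147.
C_N = 0.280×5.07/(1.67−0.280) × (0.5252−0.02147) = 1.021×0.5037 = 0.5144 kmol/m³.
Y_N = C_N/C_{M0} = 0.5144/5.07 = 0.101.

0.101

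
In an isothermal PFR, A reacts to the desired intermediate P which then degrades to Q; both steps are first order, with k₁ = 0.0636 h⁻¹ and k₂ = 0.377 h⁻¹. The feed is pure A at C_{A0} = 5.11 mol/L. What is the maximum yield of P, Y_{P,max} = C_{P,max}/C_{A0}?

0.118

Evaluating C_P at τ_opt = ln(k₂/k₁)/(k₂−k₁) gives C_{P,max}/C_{A0} = (k₁/k₂)^[k₂/(k₂−k₁)].
= (0.0636/0.377)^(0.377/(0.377−0.0636)) = (0.1687)^(1.203) = 0.1176.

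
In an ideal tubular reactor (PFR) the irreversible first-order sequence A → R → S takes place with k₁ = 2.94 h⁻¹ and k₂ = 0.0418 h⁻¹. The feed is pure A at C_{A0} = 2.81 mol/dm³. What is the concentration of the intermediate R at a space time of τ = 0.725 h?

2.43 mol/dm³

Solving the coupled first-order balances gives C_R(τ) = [k₁/(k₂−k₁)]·C_{A0}·(e^(−k₁τ) − e^(−k₂τ)).
e^(−k₁τ) = e^(−2.94×0.725) = e^(−2.131) = 0.1187; e^(−k₂τ) = e^(−0.03030) = 0.9701.
C_R = 2.94×2.81/(0.0418−2.94) × (0.1187−0.9701) = (-2.851)×(-0.8515) = 2.427 mol/dm³.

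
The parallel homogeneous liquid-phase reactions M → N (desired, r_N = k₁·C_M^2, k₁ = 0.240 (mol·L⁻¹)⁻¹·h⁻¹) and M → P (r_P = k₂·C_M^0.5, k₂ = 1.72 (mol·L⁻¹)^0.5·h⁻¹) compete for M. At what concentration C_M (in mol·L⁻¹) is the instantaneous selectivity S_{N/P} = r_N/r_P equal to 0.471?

S_{N/P} = (k₁/k₂)·C_M^1.5 ⇒ C_M = (S·k₂/k₁)^(1/1.5).
= (0.471×1.72/0.240)^(0.6667) = (3.375)^(0.6667) = 2.25 mol·L⁻¹.

2.25 mol·L⁻¹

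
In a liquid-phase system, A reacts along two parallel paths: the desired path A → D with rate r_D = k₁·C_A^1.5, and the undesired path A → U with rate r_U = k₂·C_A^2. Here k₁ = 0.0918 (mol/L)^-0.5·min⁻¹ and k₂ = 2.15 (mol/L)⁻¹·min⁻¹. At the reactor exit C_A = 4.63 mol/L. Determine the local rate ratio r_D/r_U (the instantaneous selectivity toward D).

0.0198

S_{D/U} = r_D/r_U = (k₁·C_A^1.5)/(k₂·C_A^2) = (k₁/k₂)·C_A^-0.5.
= (0.0918×4.630^1.5) / (2.15×4.630^2) = 0.9146/46.09 = 0.0198.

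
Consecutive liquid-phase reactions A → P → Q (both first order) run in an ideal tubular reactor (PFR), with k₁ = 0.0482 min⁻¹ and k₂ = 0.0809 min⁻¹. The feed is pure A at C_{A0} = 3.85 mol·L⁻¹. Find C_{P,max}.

Evaluating C_P at τ_opt = ln(k₂/k₁)/(k₂−k₁) gives C_{P,max}/C_{A0} = (k₁/k₂)^[k₂/(k₂−k₁)].
= (0.0482/0.0809)^(0.0809/(0.0809−0.0482)) = (0.5958)^(2.474) = 0.2777.
C_{P,max} = 0.2777×3.85 = 1.07 mol·L⁻¹.

1.07 mol·L⁻¹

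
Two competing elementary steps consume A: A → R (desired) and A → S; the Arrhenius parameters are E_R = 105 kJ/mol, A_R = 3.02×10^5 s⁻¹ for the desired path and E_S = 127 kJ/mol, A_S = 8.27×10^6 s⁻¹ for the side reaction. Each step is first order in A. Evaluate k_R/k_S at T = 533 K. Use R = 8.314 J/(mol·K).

k_R/k_S = (A_R/A_S)·exp[−(E_R−E_S)/(RT)] = (A_R/A_S)·exp[(E_S−E_R)/(RT)].
(E_S−E_R)/(RT) = (127−105)×10³/(8.314×533) = 22000/4431 = 4.965.
k_R/k_S = (3.02×10^5/8.27×10^6)·exp(4.965) = 0.03652 × 143.3 = 5.23.
Since E_R < E_S, lowering the temperature improves selectivity toward R.

5.23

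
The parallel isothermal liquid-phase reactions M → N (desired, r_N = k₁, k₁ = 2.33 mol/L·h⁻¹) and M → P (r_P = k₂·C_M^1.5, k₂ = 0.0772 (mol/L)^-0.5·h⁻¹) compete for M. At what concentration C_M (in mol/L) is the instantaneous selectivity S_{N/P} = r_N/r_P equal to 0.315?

S_{N/P} = (k₁/k₂)·C_M^-1.5 ⇒ C_M = (S·k₂/k₁)^(1/(-1.5)).
= (0.315×0.0772/2.33)^(-0.6667) = (0.01044)^(-0.6667) = 20.9 mol/L.

20.9 mol/L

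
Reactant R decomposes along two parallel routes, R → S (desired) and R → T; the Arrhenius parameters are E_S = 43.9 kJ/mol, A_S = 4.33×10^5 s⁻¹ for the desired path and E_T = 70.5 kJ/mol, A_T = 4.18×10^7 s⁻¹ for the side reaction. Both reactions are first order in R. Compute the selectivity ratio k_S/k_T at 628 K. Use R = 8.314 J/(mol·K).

k_S/k_T = (A_S/A_T)·exp[−(E_S−E_T)/(RT)] = (A_S/A_T)·exp[(E_T−E_S)/(RT)].
(E_T−E_S)/(RT) = (70.5−43.9)×10³/(8.314×628) = 26600/5221 = 5.095.
k_S/k_T = (4.33×10^5/4.18×10^7)·exp(5.095) = 0.01036 × 163.1 = 1.69.

1.69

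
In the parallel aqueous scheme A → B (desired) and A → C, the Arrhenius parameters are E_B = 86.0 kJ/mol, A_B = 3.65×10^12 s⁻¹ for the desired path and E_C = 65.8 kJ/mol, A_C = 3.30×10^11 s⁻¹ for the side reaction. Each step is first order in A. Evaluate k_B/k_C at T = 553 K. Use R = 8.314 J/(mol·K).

0.137

k_B/k_C = (A_B/A_C)·exp[−(E_B−E_C)/(RT)] = (A_B/A_C)·exp[(E_C−E_B)/(RT)].
(E_C−E_B)/(RT) = (65.8−86.0)×10³/(8.314×553) = -20200/4598 = -4.394.
k_B/k_C = (3.65×10^12/3.30×10^11)·exp(-4.394) = 11.06 × 0.01236 = 0.137.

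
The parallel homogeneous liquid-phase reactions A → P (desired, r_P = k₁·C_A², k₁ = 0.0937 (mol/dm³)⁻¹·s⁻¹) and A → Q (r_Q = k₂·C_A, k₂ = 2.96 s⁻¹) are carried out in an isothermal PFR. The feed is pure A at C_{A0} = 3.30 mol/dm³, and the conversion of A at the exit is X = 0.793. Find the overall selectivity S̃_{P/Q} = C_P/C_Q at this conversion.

0.0625

C_A = C_{A0}(1−X) = 0.6831 mol/dm³.
Along a PFR/batch, dC_Q/dC_A = −r_Q/(r_P+r_Q) = −k₂/(k₂+k₁·C_A).
Integrating from C_{A0} to C_A: C_Q = (2.96/0.0937)·ln[(2.96+0.0937·3.30)/(2.96+0.0937·0.683)] = 31.59·ln(3.269/3.024) = 2.463 mol/dm³.
Then C_P = (C_{A0}−C_A) − C_Q = 2.617 − 2.463 = 0.1539 mol/dm³.
S̃_{P/Q} = C_P/C_Q = 0.1539/2.463 = 0.0625.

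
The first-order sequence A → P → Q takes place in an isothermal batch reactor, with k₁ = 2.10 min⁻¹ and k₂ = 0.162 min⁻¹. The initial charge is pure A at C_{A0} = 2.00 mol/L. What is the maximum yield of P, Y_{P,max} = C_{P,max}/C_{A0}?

0.807

For a first-order series the maximum intermediate yield is C_{P,max}/C_{A0} = (k₁/k₂)^[k₂/(k₂−k₁)].
= (2.10/0.162)^(0.162/(0.162−2.10)) = (12.96)^(-0.08359) = 0.8072.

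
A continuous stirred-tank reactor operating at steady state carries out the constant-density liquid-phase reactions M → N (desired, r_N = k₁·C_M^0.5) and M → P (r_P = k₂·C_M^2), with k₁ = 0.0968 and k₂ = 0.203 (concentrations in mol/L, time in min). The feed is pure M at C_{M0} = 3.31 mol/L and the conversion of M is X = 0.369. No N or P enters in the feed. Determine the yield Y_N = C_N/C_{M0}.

Exit C_M = C_{M0}(1−X) = 3.31×0.631 = 2.089 mol/L.
Rates in a CSTR are evaluated at the outlet concentration: r_N = 0.0968×2.089^0.5 = 0.1399, r_P = 0.203×2.089^2 = 0.8855.
Fraction of consumed M going to N: r_N/(r_N+r_P) = 0.1364.
C_N = 0.1364·C_{M0}·X = 0.1364×3.31×0.369 = 0.167 mol/L; Y_N = C_N/C_{M0} = 0.0503.

0.0503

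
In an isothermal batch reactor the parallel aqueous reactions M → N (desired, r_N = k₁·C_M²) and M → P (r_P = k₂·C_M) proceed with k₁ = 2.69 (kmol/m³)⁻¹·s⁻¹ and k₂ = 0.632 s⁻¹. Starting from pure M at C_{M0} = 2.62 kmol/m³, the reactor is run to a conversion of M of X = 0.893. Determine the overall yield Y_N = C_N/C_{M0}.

C_M = C_{M0}(1−X) = 0.2803 kmol/m³.
Along a PFR/batch, dC_P/dC_M = −r_P/(r_N+r_P) = −k₂/(k₂+k₁·C_M).
Integrating from C_{M0} to C_M: C_P = (0.632/2.69)·ln[(0.632+2.69·2.62)/(0.632+2.69·0.280)] = 0.2349·ln(7.680/1.386) = 0.4022 kmol/m³.
Then C_N = (C_{M0}−C_M) − C_P = 2.340 − 0.4022 = 1.937 kmol/m³.
Y_N = C_N/C_{M0} = 1.937/2.62 = 0.739.

0.739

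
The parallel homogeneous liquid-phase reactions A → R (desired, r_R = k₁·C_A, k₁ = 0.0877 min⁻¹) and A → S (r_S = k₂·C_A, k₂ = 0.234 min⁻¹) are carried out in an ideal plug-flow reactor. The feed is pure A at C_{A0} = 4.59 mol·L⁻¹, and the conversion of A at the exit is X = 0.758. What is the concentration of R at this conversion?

0.948 mol·L⁻¹

C_A = C_{A0}(1−X) = 1.111 mol·L⁻¹.
Both paths are first order in A, so the instantaneous fraction to R is constant: dC_R/d(−C_A) = k₁/(k₁+k₂) = 0.2726.
C_R = 0.2726·(C_{A0}−C_A) = 0.2726×3.479 = 0.948 mol·L⁻¹.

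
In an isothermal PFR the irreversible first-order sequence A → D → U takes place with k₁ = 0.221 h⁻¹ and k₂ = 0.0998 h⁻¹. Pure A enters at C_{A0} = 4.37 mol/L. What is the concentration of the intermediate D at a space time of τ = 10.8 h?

The intermediate concentration in a first-order A→B→C sequence is C_D = k₁C_{A0}(e^(−k₁τ) − e^(−k₂τ))/(k₂−k₁).
e^(−k₁τ) = e^(−0.221×10.8) = e^(−2.387) = 0.09192; e^(−k₂τ) = e^(−1.078) = 0.3403.
C_D = 0.221×4.37/(0.0998−0.221) × (0.09192−0.3403) = (-7.968)×(-0.2484) = 1.979 mol/L.

1.98 mol/L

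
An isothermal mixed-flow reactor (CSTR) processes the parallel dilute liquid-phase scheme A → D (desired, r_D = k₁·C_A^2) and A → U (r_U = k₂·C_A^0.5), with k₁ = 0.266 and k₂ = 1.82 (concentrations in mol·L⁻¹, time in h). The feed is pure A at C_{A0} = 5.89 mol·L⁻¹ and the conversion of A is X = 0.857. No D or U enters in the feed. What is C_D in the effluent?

Exit C_A = C_{A0}(1−X) = 5.89×0.143 = 0.8423 mol·L⁻¹.
A CSTR operates uniformly at the exit composition, giving r_D = 0.1887 and r_U = 1.670 (each k·C_A^n at C_A = 0.8423).
Fraction of consumed A going to D: r_D/(r_D+r_U) = 0.1015.
C_D = 0.1015·C_{A0}·X = 0.1015×5.89×0.857 = 0.512 mol·L⁻¹.

0.512 mol·L⁻¹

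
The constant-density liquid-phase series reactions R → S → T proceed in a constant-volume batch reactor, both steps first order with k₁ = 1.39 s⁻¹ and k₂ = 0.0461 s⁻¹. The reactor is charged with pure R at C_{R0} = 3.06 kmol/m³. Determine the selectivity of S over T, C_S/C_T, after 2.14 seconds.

13.7

For first-order series with pure R initially, C_S(t) = k₁C_{R0}/(k₂−k₁)·(e^(−k₁t) − e^(−k₂t)).
e^(−k₁t) = e^(−1.39×2.14) = e^(−2.975) = 0.05107; e^(−k₂t) = e^(−0.09865) = 0.9061.
C_S = 1.39×3.06/(0.0461−1.39) × (0.05107−0.9061) = (-3.165)×(-0.8550) = 2.706 kmol/m³.
C_R = C_{R0}e^(−k₁t) = 0.1563 kmol/m³, so C_T = C_{R0}−C_R−C_S = 0.1977 kmol/m³; C_S/C_T = 13.7.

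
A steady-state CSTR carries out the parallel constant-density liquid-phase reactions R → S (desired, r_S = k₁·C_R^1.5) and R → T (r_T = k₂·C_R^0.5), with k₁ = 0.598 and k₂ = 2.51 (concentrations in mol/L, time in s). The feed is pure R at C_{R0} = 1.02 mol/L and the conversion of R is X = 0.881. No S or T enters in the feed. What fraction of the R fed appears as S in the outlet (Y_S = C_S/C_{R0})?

Exit C_R = C_{R0}(1−X) = 1.02×0.119 = 0.1214 mol/L.
A CSTR operates uniformly at the exit composition, giving r_S = 0.02529 and r_T = 0.8745 (each k·C_R^n at C_R = 0.1214).
Fraction of consumed R going to S: r_S/(r_S+r_T) = 0.02811.
C_S = 0.02811·C_{R0}·X = 0.02811×1.02×0.881 = 0.0253 mol/L; Y_S = C_S/C_{R0} = 0.0248.

0.0248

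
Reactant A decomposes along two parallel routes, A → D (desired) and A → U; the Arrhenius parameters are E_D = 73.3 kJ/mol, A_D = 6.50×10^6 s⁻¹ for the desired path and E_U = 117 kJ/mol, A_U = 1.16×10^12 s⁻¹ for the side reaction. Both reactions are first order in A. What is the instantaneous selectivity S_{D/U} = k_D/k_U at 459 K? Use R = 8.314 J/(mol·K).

Since both paths have the same order in A, the concentration cancels and S_{D/U} = k_D/k_U = (A_D/A_U)·exp[(E_U−E_D)/(RT)].
(E_U−E_D)/(RT) = (117−73.3)×10³/(8.314×459) = 43700/3816 = 11.45.
k_D/k_U = (6.50×10^6/1.16×10^12)·exp(11.45) = 5.603×10^-6 × 94033 = 0.527.

0.527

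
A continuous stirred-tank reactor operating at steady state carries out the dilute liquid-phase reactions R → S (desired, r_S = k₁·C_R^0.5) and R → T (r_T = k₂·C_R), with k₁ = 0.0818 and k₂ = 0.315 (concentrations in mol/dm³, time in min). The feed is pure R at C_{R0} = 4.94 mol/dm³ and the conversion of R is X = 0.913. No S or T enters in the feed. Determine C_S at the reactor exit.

1.28 mol/dm³

Exit C_R = C_{R0}(1−X) = 4.94×0.0870 = 0.4298 mol/dm³.
Rates in a CSTR are evaluated at the outlet concentration: r_S = 0.0818×0.4298^0.5 = 0.05363, r_T = 0.315×0.4298 = 0.1354.
Fraction of consumed R going to S: r_S/(r_S+r_T) = 0.2837.
C_S = 0.2837·C_{R0}·X = 0.2837×4.94×0.913 = 1.28 mol/dm³.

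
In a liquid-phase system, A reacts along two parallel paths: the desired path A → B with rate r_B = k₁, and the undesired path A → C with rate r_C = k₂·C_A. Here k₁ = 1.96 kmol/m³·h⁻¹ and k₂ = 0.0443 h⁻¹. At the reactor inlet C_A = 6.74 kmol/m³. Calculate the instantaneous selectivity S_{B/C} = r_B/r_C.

S_{B/C} = r_B/r_C = (k₁)/(k₂·C_A) = (k₁/k₂)·C_A⁻¹.
= (1.96) / (0.0443×6.740) = 1.960/0.2986 = 6.56.

6.56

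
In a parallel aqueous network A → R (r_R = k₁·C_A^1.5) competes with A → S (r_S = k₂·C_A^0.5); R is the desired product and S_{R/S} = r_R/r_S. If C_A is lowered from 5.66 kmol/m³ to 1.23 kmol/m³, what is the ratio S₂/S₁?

S_{R/S} = (k₁/k₂)·C_A, so S₂/S₁ = (C_{A,2}/C_{A,1}).
= 1.23/5.66 = 0.217.
Selectivity toward R falls as C_A falls — high-concentration operation is favoured.

0.217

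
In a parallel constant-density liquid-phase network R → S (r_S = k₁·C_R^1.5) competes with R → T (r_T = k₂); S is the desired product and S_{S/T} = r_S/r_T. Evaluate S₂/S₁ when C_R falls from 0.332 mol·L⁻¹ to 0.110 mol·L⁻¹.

0.191

S_{S/T} = (k₁/k₂)·C_R^1.5, so S₂/S₁ = (C_{R,2}/C_{R,1})^1.5.
= (0.110/0.332)^1.5 = (0.3313)^1.5 = 0.191.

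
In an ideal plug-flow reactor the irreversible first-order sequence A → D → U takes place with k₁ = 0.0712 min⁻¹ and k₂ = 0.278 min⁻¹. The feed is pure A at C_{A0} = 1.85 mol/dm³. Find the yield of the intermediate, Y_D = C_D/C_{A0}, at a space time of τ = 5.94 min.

For first-order series with pure A initially, C_D(τ) = k₁C_{A0}/(k₂−k₁)·(e^(−k₁τ) − e^(−k₂τ)).
e^(−k₁τ) = e^(−0.0712×5.94) = e^(−0.4229) = 0.6551; e^(−k₂τ) = e^(−1.651) = 0.1918.
C_D = 0.0712×1.85/(0.278−0.0712) × (0.6551−0.1918) = 0.6369×0.4633 = 0.2951 mol/dm³.
Y_D = C_D/C_{A0} = 0.2951/1.85 = 0.160.

0.160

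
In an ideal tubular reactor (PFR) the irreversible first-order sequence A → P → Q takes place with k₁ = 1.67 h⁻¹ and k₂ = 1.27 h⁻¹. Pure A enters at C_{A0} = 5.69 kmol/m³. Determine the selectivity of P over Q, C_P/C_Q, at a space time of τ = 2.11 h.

0.202

Solving the coupled first-order balances gives C_P(τ) = [k₁/(k₂−k₁)]·C_{A0}·(e^(−k₁τ) − e^(−k₂τ)).
e^(−k₁τ) = e^(−1.67×2.11) = e^(−3.524) = 0.02949; e^(−k₂τ) = e^(−2.680) = 0.06858.
C_P = 1.67×5.69/(1.27−1.67) × (0.02949−0.06858) = (-23.76)×(-0.03909) = 0.9287 kmol/m³.
C_A = C_{A0}e^(−k₁τ) = 0.1678 kmol/m³, so C_Q = C_{A0}−C_A−C_P = 4.594 kmol/m³; C_P/C_Q = 0.202.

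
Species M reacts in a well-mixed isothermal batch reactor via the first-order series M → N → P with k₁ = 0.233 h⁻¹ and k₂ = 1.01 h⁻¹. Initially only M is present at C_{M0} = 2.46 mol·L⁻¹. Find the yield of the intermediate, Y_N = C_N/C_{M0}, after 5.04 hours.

0.0908

The intermediate concentration in a first-order A→B→C sequence is C_N = k₁C_{M0}(e^(−k₁t) − e^(−k₂t))/(k₂−k₁).
e^(−k₁t) = e^(−0.233×5.04) = e^(−1.174) = 0.3090; e^(−k₂t) = e^(−5.090) = 0.006156.
C_N = 0.233×2.46/(1.01−0.233) × (0.3090−0.006156) = 0.7377×0.3029 = 0.2234 mol·L⁻¹.
Y_N = C_N/C_{M0} = 0.2234/2.46 = 0.0908.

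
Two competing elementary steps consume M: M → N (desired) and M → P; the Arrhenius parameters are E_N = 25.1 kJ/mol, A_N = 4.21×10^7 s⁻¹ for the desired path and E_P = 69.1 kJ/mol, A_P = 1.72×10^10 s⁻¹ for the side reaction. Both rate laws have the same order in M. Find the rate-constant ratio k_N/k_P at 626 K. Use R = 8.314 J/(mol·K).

11.5

k_N/k_P = (A_N/A_P)·exp[−(E_N−E_P)/(RT)] = (A_N/A_P)·exp[(E_P−E_N)/(RT)].
(E_P−E_N)/(RT) = (69.1−25.1)×10³/(8.314×626) = 44000/5205 = 8.454.
k_N/k_P = (4.21×10^7/1.72×10^10)·exp(8.454) = 0.002448 × 4694 = 11.5.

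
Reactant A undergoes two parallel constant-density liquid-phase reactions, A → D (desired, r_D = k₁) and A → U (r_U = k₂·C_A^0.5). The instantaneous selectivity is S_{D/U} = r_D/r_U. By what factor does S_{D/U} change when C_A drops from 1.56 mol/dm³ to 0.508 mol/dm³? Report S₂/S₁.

S_{D/U} = (k₁/k₂)·C_A^-0.5, so S₂/S₁ = (C_{A,2}/C_{A,1})^-0.5.
= (0.508/1.56)^(-0.5) = (0.3256)^(-0.5) = 1.75.

1.75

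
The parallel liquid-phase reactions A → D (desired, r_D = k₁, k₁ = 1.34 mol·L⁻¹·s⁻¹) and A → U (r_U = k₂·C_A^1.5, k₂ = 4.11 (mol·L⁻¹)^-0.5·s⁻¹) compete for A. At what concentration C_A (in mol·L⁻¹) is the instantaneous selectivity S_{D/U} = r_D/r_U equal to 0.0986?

S_{D/U} = (k₁/k₂)·C_A^-1.5 ⇒ C_A = (S·k₂/k₁)^(1/(-1.5)).
= (0.0986×4.11/1.34)^(-0.6667) = (0.3024)^(-0.6667) = 2.22 mol·L⁻¹.

2.22 mol·L⁻¹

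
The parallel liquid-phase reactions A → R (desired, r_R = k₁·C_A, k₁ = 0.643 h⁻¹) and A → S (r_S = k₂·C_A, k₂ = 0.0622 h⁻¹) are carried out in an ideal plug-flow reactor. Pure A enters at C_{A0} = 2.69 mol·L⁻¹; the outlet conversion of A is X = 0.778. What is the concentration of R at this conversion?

C_A = C_{A0}(1−X) = 0.5972 mol·L⁻¹.
Both paths are first order in A, so the instantaneous fraction to R is constant: dC_R/d(−C_A) = k₁/(k₁+k₂) = 0.9118.
C_R = 0.9118·(C_{A0}−C_A) = 0.9118×2.093 = 1.91 mol·L⁻¹.

1.91 mol·L⁻¹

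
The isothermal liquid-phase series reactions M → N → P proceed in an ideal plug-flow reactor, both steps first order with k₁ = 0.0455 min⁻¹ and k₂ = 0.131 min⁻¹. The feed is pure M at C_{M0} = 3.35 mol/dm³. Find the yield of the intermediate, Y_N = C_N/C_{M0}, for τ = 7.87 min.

Solving the coupled first-order balances gives C_N(τ) = [k₁/(k₂−k₁)]·C_{M0}·(e^(−k₁τ) − e^(−k₂τ)).
e^(−k₁τ) = e^(−0.0455×7.87) = e^(−0.3581) = 0.6990; e^(−k₂τ) = e^(−1.031) = 0.3567.
C_N = 0.0455×3.35/(0.131−0.0455) × (0.6990−0.3567) = 1.783×0.3424 = 0.6103 mol/dm³.
Y_N = C_N/C_{M0} = 0.6103/3.35 = 0.182.

0.182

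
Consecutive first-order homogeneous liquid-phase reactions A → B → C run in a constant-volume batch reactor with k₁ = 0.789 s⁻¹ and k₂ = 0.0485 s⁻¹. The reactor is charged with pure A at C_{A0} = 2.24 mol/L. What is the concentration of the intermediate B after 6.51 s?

1.73 mol/L

The intermediate concentration in a first-order A→B→C sequence is C_B = k₁C_{A0}(e^(−k₁t) − e^(−k₂t))/(k₂−k₁).
e^(−k₁t) = e^(−0.789×6.51) = e^(−5.136) = 0.005879; e^(−k₂t) = e^(−0.3157) = 0.7293.
C_B = 0.789×2.24/(0.0485−0.789) × (0.005879−0.7293) = (-2.387)×(-0.7234) = 1.726 mol/L.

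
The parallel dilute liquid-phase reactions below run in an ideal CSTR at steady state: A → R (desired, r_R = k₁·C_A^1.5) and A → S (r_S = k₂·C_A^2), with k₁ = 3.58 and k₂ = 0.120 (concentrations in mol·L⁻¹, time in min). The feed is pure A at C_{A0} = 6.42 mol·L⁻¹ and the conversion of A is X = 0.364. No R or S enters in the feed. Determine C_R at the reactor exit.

Exit C_A = C_{A0}(1−X) = 6.42×0.636 = 4.083 mol·L⁻¹.
A CSTR operates uniformly at the exit composition, giving r_R = 29.54 and r_S = 2.001 (each k·C_A^n at C_A = 4.083).
Fraction of consumed A going to R: r_R/(r_R+r_S) = 0.9366.
C_R = 0.9366·C_{A0}·X = 0.9366×6.42×0.364 = 2.19 mol·L⁻¹.

2.19 mol·L⁻¹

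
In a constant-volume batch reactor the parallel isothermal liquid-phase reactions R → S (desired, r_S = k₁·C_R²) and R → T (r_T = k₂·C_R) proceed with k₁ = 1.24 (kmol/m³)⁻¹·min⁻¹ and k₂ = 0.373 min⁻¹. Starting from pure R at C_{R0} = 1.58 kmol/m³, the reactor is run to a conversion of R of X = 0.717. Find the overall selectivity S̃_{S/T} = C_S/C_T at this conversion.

C_R = C_{R0}(1−X) = 0.4471 kmol/m³.
Along a PFR/batch, dC_T/dC_R = −r_T/(r_S+r_T) = −k₂/(k₂+k₁·C_R).
Integrating from C_{R0} to C_R: C_T = (0.373/1.24)·ln[(0.373+1.24·1.58)/(0.373+1.24·0.447)] = 0.3008·ln(2.332/0.9275) = 0.2774 kmol/m³.
Then C_S = (C_{R0}−C_R) − C_T = 1.133 − 0.2774 = 0.8555 kmol/m³.
S̃_{S/T} = C_S/C_T = 0.8555/0.2774 = 3.08.

3.08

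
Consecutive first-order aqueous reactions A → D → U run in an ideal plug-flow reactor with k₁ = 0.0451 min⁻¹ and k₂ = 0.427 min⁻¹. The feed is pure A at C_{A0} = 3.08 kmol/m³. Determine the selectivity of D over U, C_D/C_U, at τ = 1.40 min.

Solving the coupled first-order balances gives C_D(τ) = [k₁/(k₂−k₁)]·C_{A0}·(e^(−k₁τ) − e^(−k₂τ)).
e^(−k₁τ) = e^(−0.0451×1.40) = e^(−0.06314) = 0.9388; e^(−k₂τ) = e^(−0.5978) = 0.5500.
C_D = 0.0451×3.08/(0.427−0.0451) × (0.9388−0.5500) = 0.3637×0.3888 = 0.1414 kmol/m³.
C_A = C_{A0}e^(−k₁τ) = 2.892 kmol/m³, so C_U = C_{A0}−C_A−C_D = 0.04704 kmol/m³; C_D/C_U = 3.01.

3.01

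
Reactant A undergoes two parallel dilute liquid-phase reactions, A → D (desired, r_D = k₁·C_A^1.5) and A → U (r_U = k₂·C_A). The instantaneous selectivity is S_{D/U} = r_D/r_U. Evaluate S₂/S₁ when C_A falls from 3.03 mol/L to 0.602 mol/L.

S_{D/U} = (k₁/k₂)·C_A^0.5, so S₂/S₁ = (C_{A,2}/C_{A,1})^0.5.
= (0.602/3.03)^0.5 = (0.1987)^0.5 = 0.446.

0.446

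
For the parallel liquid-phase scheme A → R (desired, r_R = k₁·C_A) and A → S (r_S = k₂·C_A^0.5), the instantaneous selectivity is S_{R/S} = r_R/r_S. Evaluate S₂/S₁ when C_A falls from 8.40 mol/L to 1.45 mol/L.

0.415

S_{R/S} = (k₁/k₂)·C_A^0.5, so S₂/S₁ = (C_{A,2}/C_{A,1})^0.5.
= (1.45/8.40)^0.5 = (0.1726)^0.5 = 0.415.
Selectivity toward R falls as C_A falls — high-concentration operation is favoured.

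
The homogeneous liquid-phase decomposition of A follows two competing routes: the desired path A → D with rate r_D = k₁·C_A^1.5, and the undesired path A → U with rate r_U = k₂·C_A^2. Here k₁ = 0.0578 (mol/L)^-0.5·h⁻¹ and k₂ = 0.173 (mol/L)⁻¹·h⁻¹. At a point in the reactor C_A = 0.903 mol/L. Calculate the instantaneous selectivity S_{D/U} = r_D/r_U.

S_{D/U} = r_D/r_U = (k₁·C_A^1.5)/(k₂·C_A^2) = (k₁/k₂)·C_A^-0.5.
= (0.0578×0.9030^1.5) / (0.173×0.9030^2) = 0.04960/0.1411 = 0.352.

0.352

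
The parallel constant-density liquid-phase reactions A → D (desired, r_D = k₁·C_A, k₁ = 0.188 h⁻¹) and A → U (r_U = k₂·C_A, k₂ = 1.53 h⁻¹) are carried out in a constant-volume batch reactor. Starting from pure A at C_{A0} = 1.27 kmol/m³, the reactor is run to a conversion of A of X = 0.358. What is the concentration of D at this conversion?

C_A = C_{A0}(1−X) = 0.8153 kmol/m³.
Both paths are first order in A, so the instantaneous fraction to D is constant: dC_D/d(−C_A) = k₁/(k₁+k₂) = 0.1094.
C_D = 0.1094·(C_{A0}−C_A) = 0.1094×0.4547 = 0.0498 kmol/m³.

0.0498 kmol/m³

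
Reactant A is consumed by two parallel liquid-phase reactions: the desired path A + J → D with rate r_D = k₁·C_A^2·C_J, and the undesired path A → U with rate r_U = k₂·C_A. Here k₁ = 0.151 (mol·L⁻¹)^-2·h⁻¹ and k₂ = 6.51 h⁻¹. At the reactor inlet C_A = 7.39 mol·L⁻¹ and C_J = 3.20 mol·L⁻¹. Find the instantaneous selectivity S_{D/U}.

S_{D/U} = r_D/r_U = (k₁·C_A^2·C_J)/(k₂·C_A) = (k₁/k₂)·C_A·C_J.
= (0.151×7.390^2×3.200) / (6.51×7.390) = 26.39/48.11 = 0.549.

0.549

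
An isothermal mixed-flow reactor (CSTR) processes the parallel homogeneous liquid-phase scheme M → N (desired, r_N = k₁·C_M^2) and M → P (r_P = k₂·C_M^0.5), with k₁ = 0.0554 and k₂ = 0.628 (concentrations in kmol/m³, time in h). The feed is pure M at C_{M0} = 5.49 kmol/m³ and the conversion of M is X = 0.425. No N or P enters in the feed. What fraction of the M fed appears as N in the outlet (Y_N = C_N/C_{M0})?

Exit C_M = C_{M0}(1−X) = 5.49×0.575 = 3.157 kmol/m³.
In a CSTR the entire volume is at exit conditions, so r_N = 0.0554×3.157^2 = 0.5521 and r_P = 0.628×3.157^0.5 = 1.116.
Fraction of consumed M going to N: r_N/(r_N+r_P) = 0.3310.
C_N = 0.3310·C_{M0}·X = 0.3310×5.49×0.425 = 0.772 kmol/m³; Y_N = C_N/C_{M0} = 0.141.

0.141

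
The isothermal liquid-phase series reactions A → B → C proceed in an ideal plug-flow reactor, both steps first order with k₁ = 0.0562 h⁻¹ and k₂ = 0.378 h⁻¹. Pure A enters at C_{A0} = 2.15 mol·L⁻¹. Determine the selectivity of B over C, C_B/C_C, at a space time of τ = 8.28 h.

The intermediate concentration in a first-order A→B→C sequence is C_B = k₁C_{A0}(e^(−k₁τ) − e^(−k₂τ))/(k₂−k₁).
e^(−k₁τ) = e^(−0.0562×8.28) = e^(−0.4653) = 0.6279; e^(−k₂τ) = e^(−3.130) = 0.04372.
C_B = 0.0562×2.15/(0.378−0.0562) × (0.6279−0.04372) = 0.3755×0.5842 = 0.2194 mol·L⁻¹.
C_A = C_{A0}e^(−k₁τ) = 1.350 mol·L⁻¹, so C_C = C_{A0}−C_A−C_B = 0.5806 mol·L⁻¹; C_B/C_C = 0.378.

0.378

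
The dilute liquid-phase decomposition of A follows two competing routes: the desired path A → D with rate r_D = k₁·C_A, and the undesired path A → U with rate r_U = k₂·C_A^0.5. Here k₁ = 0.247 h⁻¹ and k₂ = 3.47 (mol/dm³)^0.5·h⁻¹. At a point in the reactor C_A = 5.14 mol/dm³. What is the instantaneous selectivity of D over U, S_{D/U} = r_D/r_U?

0.161

S_{D/U} = r_D/r_U = (k₁·C_A)/(k₂·C_A^0.5) = (k₁/k₂)·C_A^0.5.
= (0.247×5.140) / (3.47×5.140^0.5) = 1.270/7.867 = 0.161.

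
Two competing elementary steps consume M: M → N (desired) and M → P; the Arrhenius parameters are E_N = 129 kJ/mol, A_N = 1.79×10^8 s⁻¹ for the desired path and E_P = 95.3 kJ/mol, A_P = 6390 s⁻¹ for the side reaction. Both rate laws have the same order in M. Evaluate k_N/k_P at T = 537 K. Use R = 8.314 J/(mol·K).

14.8

With equal orders, S_{N/P} = k_N/k_P = (A_N/A_P)·exp[(E_P−E_N)/(RT)].
(E_P−E_N)/(RT) = (95.3−129)×10³/(8.314×537) = -33700/4465 = -7.548.
k_N/k_P = (1.79×10^8/6390)·exp(-7.548) = 28013 × 5.270×10^-4 = 14.8.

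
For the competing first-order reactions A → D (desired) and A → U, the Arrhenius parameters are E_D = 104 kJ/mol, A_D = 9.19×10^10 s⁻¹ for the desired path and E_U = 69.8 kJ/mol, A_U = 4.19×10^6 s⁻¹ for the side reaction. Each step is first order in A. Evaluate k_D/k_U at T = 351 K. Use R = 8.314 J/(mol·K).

0.178

With equal orders, S_{D/U} = k_D/k_U = (A_D/A_U)·exp[(E_U−E_D)/(RT)].
(E_U−E_D)/(RT) = (69.8−104)×10³/(8.314×351) = -34200/2918 = -11.72.
k_D/k_U = (9.19×10^10/4.19×10^6)·exp(-11.72) = 21933 × 8.134×10^-6 = 0.178.
Since E_D > E_U, raising the temperature improves selectivity toward D.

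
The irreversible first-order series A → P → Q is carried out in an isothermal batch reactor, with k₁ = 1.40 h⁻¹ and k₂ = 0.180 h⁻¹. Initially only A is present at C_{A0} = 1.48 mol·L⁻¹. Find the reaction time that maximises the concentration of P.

1.68 h

For first-order series the maximum of C_P occurs at t_opt = ln(k₂/k₁)/(k₂−k₁).
= ln(0.180/1.40)/(0.180−1.40) = ln(0.1286)/-1.220 = -2.051/-1.220 = 1.68 h.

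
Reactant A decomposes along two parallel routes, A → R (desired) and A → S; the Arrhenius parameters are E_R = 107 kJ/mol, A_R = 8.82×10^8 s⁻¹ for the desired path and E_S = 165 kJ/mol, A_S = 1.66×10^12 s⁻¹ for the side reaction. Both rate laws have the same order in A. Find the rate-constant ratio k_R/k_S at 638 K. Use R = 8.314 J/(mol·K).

29.8

Since both paths have the same order in A, the concentration cancels and S_{R/S} = k_R/k_S = (A_R/A_S)·exp[(E_S−E_R)/(RT)].
(E_S−E_R)/(RT) = (165−107)×10³/(8.314×638) = 58000/5304 = 10.93.
k_R/k_S = (8.82×10^8/1.66×10^12)·exp(10.93) = 5.313×10^-4 × 56076 = 29.8.
Since E_R < E_S, lowering the temperature improves selectivity toward R.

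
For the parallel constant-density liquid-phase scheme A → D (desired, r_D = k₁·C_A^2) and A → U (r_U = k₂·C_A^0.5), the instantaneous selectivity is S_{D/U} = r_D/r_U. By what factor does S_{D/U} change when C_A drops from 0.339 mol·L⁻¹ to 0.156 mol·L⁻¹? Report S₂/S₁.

S_{D/U} = (k₁/k₂)·C_A^1.5, so S₂/S₁ = (C_{A,2}/C_{A,1})^1.5.
= (0.156/0.339)^1.5 = (0.4602)^1.5 = 0.312.
Selectivity toward D falls as C_A falls — high-concentration operation is favoured.

0.312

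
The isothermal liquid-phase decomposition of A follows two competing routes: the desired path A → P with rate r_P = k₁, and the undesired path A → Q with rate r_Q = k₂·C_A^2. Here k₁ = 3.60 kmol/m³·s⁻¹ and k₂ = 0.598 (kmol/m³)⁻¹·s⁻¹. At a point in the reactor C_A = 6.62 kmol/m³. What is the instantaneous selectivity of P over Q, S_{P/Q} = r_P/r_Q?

0.137

S_{P/Q} = r_P/r_Q = (k₁)/(k₂·C_A^2) = (k₁/k₂)·C_A^-2.
= (3.60) / (0.598×6.620^2) = 3.600/26.21 = 0.137.
The undesired path is higher order in A, so low C_A (CSTR or dilute feed) favours P.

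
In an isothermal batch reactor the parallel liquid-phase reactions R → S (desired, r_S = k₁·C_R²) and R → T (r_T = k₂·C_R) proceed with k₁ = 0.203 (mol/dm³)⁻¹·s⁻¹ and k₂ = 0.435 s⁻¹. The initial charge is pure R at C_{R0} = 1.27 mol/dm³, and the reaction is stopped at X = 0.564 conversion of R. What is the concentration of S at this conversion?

C_R = C_{R0}(1−X) = 0.5537 mol/dm³.
Along a PFR/batch, dC_T/dC_R = −r_T/(r_S+r_T) = −k₂/(k₂+k₁·C_R).
Integrating from C_{R0} to C_R: C_T = (0.435/0.203)·ln[(0.435+0.203·1.27)/(0.435+0.203·0.554)] = 2.143·ln(0.6928/0.5474) = 0.5048 mol/dm³.
Then C_S = (C_{R0}−C_R) − C_T = 0.7163 − 0.5048 = 0.2115 mol/dm³.

0.211 mol/dm³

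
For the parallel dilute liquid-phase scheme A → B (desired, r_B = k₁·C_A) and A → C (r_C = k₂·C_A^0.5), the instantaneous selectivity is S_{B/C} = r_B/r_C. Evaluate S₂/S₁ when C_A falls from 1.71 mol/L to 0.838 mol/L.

S_{B/C} = (k₁/k₂)·C_A^0.5, so S₂/S₁ = (C_{A,2}/C_{A,1})^0.5.
= (0.838/1.71)^0.5 = (0.4901)^0.5 = 0.700.
Selectivity toward B falls as C_A falls — high-concentration operation is favoured.

0.700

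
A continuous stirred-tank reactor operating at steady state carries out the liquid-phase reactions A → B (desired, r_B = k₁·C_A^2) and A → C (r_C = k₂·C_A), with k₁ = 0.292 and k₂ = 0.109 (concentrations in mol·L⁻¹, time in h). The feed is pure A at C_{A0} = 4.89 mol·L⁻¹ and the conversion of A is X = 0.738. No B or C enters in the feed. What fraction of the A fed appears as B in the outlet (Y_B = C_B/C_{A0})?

Exit C_A = C_{A0}(1−X) = 4.89×0.262 = 1.281 mol·L⁻¹.
A CSTR operates uniformly at the exit composition, giving r_B = 0.4793 and r_C = 0.1396 (each k·C_A^n at C_A = 1.281).
Fraction of consumed A going to B: r_B/(r_B+r_C) = 0.7744.
C_B = 0.7744·C_{A0}·X = 0.7744×4.89×0.738 = 2.79 mol·L⁻¹; Y_B = C_B/C_{A0} = 0.571.

0.571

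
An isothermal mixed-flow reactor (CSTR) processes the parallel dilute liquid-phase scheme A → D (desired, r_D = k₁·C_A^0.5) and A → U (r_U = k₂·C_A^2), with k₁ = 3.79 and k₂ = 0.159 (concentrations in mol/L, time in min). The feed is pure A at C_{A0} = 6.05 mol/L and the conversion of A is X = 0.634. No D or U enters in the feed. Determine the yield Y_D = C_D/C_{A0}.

Exit C_A = C_{A0}(1−X) = 6.05×0.366 = 2.214 mol/L.
In a CSTR the entire volume is at exit conditions, so r_D = 3.79×2.214^0.5 = 5.640 and r_U = 0.159×2.214^2 = 0.7796.
Fraction of consumed A going to D: r_D/(r_D+r_U) = 0.8786.
C_D = 0.8786·C_{A0}·X = 0.8786×6.05×0.634 = 3.37 mol/L; Y_D = C_D/C_{A0} = 0.557.

0.557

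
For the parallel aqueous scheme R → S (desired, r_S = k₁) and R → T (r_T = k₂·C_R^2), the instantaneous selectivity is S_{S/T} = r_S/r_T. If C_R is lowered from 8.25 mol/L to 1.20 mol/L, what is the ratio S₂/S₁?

47.3

S_{S/T} = (k₁/k₂)·C_R^-2, so S₂/S₁ = (C_{R,2}/C_{R,1})^-2.
= (1.20/8.25)^(-2) = (0.1455)^(-2) = 47.3.
Selectivity toward S rises as C_R falls — low-concentration operation is favoured.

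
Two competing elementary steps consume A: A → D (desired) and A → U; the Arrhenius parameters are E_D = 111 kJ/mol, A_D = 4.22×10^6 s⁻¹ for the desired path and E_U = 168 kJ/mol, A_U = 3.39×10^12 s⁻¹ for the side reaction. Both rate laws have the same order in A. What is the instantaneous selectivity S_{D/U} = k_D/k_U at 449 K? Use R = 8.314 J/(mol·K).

With equal orders, S_{D/U} = k_D/k_U = (A_D/A_U)·exp[(E_U−E_D)/(RT)].
(E_U−E_D)/(RT) = (168−111)×10³/(8.314×449) = 57000/3733 = 15.27.
k_D/k_U = (4.22×10^6/3.39×10^12)·exp(15.27) = 1.245×10^-6 × 4.279×10^6 = 5.33.
Since E_D < E_U, lowering the temperature improves selectivity toward D.

5.33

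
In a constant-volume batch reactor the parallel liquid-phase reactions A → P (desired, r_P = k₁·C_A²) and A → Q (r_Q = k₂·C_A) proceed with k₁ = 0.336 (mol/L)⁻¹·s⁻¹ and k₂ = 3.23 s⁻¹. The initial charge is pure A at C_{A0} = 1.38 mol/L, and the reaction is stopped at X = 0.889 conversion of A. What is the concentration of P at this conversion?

C_A = C_{A0}(1−X) = 0.1532 mol/L.
Along a PFR/batch, dC_Q/dC_A = −r_Q/(r_P+r_Q) = −k₂/(k₂+k₁·C_A).
Integrating from C_{A0} to C_A: C_Q = (3.23/0.336)·ln[(3.23+0.336·1.38)/(3.23+0.336·0.153)] = 9.613·ln(3.694/3.281) = 1.138 mol/L.
Then C_P = (C_{A0}−C_A) − C_Q = 1.227 − 1.138 = 0.08928 mol/L.

0.0893 mol/L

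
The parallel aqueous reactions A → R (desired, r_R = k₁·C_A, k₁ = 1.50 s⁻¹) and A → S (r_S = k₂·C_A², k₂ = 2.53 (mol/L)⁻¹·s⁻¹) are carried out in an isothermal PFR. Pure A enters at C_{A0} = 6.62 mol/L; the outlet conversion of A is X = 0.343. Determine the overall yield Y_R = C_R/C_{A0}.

0.0339

C_A = C_{A0}(1−X) = 4.349 mol/L.
Along a PFR/batch, dC_R/dC_A = −r_R/(r_R+r_S) = −k₁/(k₁+k₂·C_A).
Integrating from C_{A0} to C_A: C_R = (1.50/2.53)·ln[(1.50+2.53·6.62)/(1.50+2.53·4.35)] = 0.5929·ln(18.25/12.50) = 0.2241 mol/L.
Y_R = C_R/C_{A0} = 0.2241/6.62 = 0.0339.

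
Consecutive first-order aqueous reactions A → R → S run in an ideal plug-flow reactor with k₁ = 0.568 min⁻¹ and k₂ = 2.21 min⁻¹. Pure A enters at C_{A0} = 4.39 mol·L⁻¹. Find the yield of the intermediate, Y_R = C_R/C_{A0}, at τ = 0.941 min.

0.159

Solving the coupled first-order balances gives C_R(τ) = [k₁/(k₂−k₁)]·C_{A0}·(e^(−k₁τ) − e^(−k₂τ)).
e^(−k₁τ) = e^(−0.568×0.941) = e^(−0.5345) = 0.5860; e^(−k₂τ) = e^(−2.080) = 0.1250.
C_R = 0.568×4.39/(2.21−0.568) × (0.5860−0.1250) = 1.519×0.4610 = 0.7001 mol·L⁻¹.
Y_R = C_R/C_{A0} = 0.7001/4.39 = 0.159.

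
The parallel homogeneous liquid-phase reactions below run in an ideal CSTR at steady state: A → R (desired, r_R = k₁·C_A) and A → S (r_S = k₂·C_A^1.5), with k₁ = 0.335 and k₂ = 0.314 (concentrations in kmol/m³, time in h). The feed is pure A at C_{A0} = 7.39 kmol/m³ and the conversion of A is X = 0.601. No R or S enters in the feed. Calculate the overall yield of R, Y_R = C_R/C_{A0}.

0.230

Exit C_A = C_{A0}(1−X) = 7.39×0.399 = 2.949 kmol/m³.
Rates in a CSTR are evaluated at the outlet concentration: r_R = 0.335×2.949 = 0.9878, r_S = 0.314×2.949^1.5 = 1.590.
Fraction of consumed A going to R: r_R/(r_R+r_S) = 0.3832.
C_R = 0.3832·C_{A0}·X = 0.3832×7.39×0.601 = 1.70 kmol/m³; Y_R = C_R/C_{A0} = 0.230.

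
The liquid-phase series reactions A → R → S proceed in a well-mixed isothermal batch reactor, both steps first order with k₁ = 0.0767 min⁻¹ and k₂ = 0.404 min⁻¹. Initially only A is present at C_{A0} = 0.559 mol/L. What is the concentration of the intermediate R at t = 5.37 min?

0.0718 mol/L

The intermediate concentration in a first-order A→B→C sequence is C_R = k₁C_{A0}(e^(−k₁t) − e^(−k₂t))/(k₂−k₁).
e^(−k₁t) = e^(−0.0767×5.37) = e^(−0.4119) = 0.6624; e^(−k₂t) = e^(−2.169) = 0.1142.
C_R = 0.0767×0.559/(0.404−0.0767) × (0.6624−0.1142) = 0.1310×0.5482 = 0.07181 mol/L.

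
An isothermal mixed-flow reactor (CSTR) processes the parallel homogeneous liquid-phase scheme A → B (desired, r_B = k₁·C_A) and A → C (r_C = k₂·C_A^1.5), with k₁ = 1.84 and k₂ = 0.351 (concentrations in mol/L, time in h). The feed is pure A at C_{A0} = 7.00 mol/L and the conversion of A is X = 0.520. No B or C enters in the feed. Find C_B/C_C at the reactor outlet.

Exit C_A = C_{A0}(1−X) = 7.00×0.480 = 3.360 mol/L.
In a CSTR the entire volume is at exit conditions, so r_B = 1.84×3.360 = 6.182 and r_C = 0.351×3.360^1.5 = 2.162.
Overall selectivity = C_B/C_C = r_Bτ/(r_Cτ) = r_B/r_C = 2.86.

2.86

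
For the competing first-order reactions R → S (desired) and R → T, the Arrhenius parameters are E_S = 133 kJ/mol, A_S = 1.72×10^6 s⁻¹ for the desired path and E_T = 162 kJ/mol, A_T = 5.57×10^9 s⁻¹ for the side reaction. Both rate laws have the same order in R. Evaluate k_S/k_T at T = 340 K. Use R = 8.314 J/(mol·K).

Since both paths have the same order in R, the concentration cancels and S_{S/T} = k_S/k_T = (A_S/A_T)·exp[(E_T−E_S)/(RT)].
(E_T−E_S)/(RT) = (162−133)×10³/(8.314×340) = 29000/2827 = 10.26.
k_S/k_T = (1.72×10^6/5.57×10^9)·exp(10.26) = 3.088×10^-4 × 28541 = 8.81.
Since E_S < E_T, lowering the temperature improves selectivity toward S.

8.81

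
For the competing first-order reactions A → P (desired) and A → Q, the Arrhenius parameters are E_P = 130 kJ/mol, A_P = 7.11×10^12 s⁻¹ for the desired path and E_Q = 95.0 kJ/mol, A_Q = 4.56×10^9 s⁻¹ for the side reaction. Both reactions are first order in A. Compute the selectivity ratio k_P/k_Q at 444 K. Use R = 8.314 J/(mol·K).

0.119

k_P/k_Q = (A_P/A_Q)·exp[−(E_P−E_Q)/(RT)] = (A_P/A_Q)·exp[(E_Q−E_P)/(RT)].
(E_Q−E_P)/(RT) = (95.0−130)×10³/(8.314×444) = -35000/3691 = -9.481.
k_P/k_Q = (7.11×10^12/4.56×10^9)·exp(-9.481) = 1559 × 7.625×10^-5 = 0.119.
Since E_P > E_Q, raising the temperature improves selectivity toward P.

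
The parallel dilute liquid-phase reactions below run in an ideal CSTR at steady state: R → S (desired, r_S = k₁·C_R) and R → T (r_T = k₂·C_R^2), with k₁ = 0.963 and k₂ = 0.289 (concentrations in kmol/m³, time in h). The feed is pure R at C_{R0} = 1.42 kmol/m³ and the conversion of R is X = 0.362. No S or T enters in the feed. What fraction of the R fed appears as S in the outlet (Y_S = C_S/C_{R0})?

Exit C_R = C_{R0}(1−X) = 1.42×0.638 = 0.9060 kmol/m³.
A CSTR operates uniformly at the exit composition, giving r_S = 0.8724 and r_T = 0.2372 (each k·C_R^n at C_R = 0.9060).
Fraction of consumed R going to S: r_S/(r_S+r_T) = 0.7862.
C_S = 0.7862·C_{R0}·X = 0.7862×1.42×0.362 = 0.404 kmol/m³; Y_S = C_S/C_{R0} = 0.285.

0.285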